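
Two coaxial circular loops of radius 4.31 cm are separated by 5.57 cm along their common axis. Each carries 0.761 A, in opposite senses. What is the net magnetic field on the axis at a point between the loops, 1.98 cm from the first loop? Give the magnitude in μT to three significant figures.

Each loop contributes B = μ₀IR²/[2(R²+z²)^(3/2)] on the axis, with z measured from that loop.
Loop 1 (z = 0.0198 m): B₁ = 8.32×10⁻⁶ T. Loop 2 (z = 0.0359 m): B₂ = 5.03×10⁻⁶ T.
The fields oppose: B = |B₁ − B₂| = 3.29×10⁻⁶ T.

B ≈ 3.29 μT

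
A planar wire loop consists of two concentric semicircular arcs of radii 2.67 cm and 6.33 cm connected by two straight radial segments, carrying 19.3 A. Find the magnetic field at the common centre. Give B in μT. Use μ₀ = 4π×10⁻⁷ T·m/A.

B ≈ 131 μT

The radial connectors point toward the centre, so dl × r̂ = 0 and they contribute nothing.
Each semicircle gives μ₀I/(4R): inner arc 2.27×10⁻⁴ T, outer arc 9.58×10⁻⁵ T.
The two arcs carry current in opposite angular senses, so their fields oppose: B = |2.27×10⁻⁴ − 9.58×10⁻⁵| = 1.31×10⁻⁴ T.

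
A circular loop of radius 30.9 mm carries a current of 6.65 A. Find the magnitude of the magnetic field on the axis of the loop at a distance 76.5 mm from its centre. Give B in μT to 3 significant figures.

B ≈ 7.10 μT

On the axis of a circular loop, B = μ₀IR² / [2(R²+z²)^(3/2)].
R² + z² = (0.0309)² + (0.0765)² = 0.006807 m², and (R²+z²)^(3/2) = 5.62×10⁻⁴ m³.
B = (4π×10⁻⁷ × 6.65 × 0.0009548) / (2 × 5.62×10⁻⁴) = 7.10×10⁻⁶ T.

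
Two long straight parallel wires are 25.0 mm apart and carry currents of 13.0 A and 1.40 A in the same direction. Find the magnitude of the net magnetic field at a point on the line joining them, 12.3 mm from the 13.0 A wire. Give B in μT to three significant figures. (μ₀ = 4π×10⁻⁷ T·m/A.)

Each long wire gives B = μ₀I/(2πd). Distances are d₁ = 0.0123 m and d₂ = 0.0127 m.
B₁ = 2.11×10⁻⁴ T, B₂ = 2.20×10⁻⁵ T.
Between parallel currents the two contributions point in opposite directions, so they subtract. B = |B₁ − B₂| = |2.11×10⁻⁴ − 2.20×10⁻⁵| = 1.89×10⁻⁴ T.

B ≈ 189 μT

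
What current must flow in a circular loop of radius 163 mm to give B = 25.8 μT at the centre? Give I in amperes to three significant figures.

At the centre of a circular loop B = μ₀I/(2R), so I = 2RB/μ₀.
With R = 0.163 m, I = 2 × 0.163 × 2.58×10⁻⁵ / (4π×10⁻⁷) = 6.69 A.

I ≈ 6.69 A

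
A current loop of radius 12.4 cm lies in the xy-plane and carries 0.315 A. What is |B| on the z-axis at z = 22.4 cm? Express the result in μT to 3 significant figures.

B ≈ 0.181 μT

On the axis of a circular loop, B = μ₀IR² / [2(R²+z²)^(3/2)].
R² + z² = (0.124)² + (0.224)² = 0.06555 m², and (R²+z²)^(3/2) = 1.68×10⁻² m³.
B = (4π×10⁻⁷ × 0.315 × 0.01538) / (2 × 1.68×10⁻²) = 1.81×10⁻⁷ T.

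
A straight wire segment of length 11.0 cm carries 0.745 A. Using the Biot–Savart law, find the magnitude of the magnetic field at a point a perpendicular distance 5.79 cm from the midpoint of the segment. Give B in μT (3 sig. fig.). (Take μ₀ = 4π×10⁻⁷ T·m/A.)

For a finite straight segment, B = (μ₀I/4πd)(sinθ₁ + sinθ₂), where θ₁, θ₂ are the angles from the perpendicular to each end.
The perpendicular from the point meets the wire at its midpoint, so each end is L/2 = 0.055 m away along the wire.
sinθ₁ = 0.055/√(0.055²+0.0579²) = 0.6887; sinθ₂ = 0.055/√(0.055²+0.0579²) = 0.6887.
B = (4π×10⁻⁷ × 0.745) / (4π × 0.0579) × (0.6887 + 0.6887) = 1.77×10⁻⁶ T.

B ≈ 1.77 μT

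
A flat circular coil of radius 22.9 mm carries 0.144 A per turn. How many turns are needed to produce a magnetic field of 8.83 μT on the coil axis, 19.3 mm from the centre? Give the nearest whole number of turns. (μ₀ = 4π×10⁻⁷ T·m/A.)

For an N-turn coil, B = Nμ₀IR²/[2(R²+z²)^(3/2)]. A single turn gives B₁ = 1.77×10⁻⁶ T with R = 0.0229 m, z = 0.0193 m.
N = B/B₁ = 8.83×10⁻⁶ / 1.77×10⁻⁶ = 5.00.

N = 5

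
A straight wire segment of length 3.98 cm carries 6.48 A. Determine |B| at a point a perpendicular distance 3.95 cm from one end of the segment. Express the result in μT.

For a finite straight segment, B = (μ₀I/4πd)(sinθ₁ + sinθ₂), where θ₁, θ₂ are the angles from the perpendicular to each end.
The perpendicular foot is at one end, so the two end-offsets along the wire are 0 and L = 0.0398 m.
sinθ₁ = 0/√(0²+0.0395²) = 0.0000; sinθ₂ = 0.0398/√(0.0398²+0.0395²) = 0.7098.
B = (4π×10⁻⁷ × 6.48) / (4π × 0.0395) × (0.0000 + 0.7098) = 1.16×10⁻⁵ T.

B ≈ 11.6 μT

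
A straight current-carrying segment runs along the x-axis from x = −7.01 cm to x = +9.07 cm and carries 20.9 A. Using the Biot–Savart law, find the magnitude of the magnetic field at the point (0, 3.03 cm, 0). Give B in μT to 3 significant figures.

B ≈ 129 μT

For a finite straight segment, B = (μ₀I/4πd)(sinθ₁ + sinθ₂), where θ₁, θ₂ are the angles from the perpendicular to each end.
The perpendicular distance is d = 0.0303 m; the end-offsets along the wire are a = 0.0701 m and b = 0.0907 m.
sinθ₁ = 0.0701/√(0.0701²+0.0303²) = 0.9179; sinθ₂ = 0.0907/√(0.0907²+0.0303²) = 0.9485.
B = (4π×10⁻⁷ × 20.9) / (4π × 0.0303) × (0.9179 + 0.9485) = 1.29×10⁻⁴ T.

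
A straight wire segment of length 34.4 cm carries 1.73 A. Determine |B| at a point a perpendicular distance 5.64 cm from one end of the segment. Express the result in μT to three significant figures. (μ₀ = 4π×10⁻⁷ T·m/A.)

B ≈ 3.03 μT

For a finite straight segment, B = (μ₀I/4πd)(sinθ₁ + sinθ₂), where θ₁, θ₂ are the angles from the perpendicular to each end.
The perpendicular foot is at one end, so the two end-offsets along the wire are 0 and L = 0.344 m.
sinθ₁ = 0/√(0²+0.0564²) = 0.0000; sinθ₂ = 0.344/√(0.344²+0.0564²) = 0.9868.
B = (4π×10⁻⁷ × 1.73) / (4π × 0.0564) × (0.0000 + 0.9868) = 3.03×10⁻⁶ T.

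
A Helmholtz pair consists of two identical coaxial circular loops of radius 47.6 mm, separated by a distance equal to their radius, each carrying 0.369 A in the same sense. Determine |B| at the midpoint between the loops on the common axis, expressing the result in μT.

Each loop contributes B = μ₀IR²/[2(R²+z²)^(3/2)] on the axis, with z measured from that loop.
Loop 1 (z = 0.0238 m): B₁ = 3.49×10⁻⁶ T. Loop 2 (z = 0.0238 m): B₂ = 3.49×10⁻⁶ T.
The fields add: B = B₁ + B₂ = 6.97×10⁻⁶ T.

B ≈ 6.97 μT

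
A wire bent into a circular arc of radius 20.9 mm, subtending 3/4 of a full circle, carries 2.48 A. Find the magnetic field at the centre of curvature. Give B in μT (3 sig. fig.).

B ≈ 55.9 μT

The Biot–Savart field of a circular arc at its centre is B = μ₀Iφ/(4πR), with φ = 4.712 rad.
B = (4π×10⁻⁷ × 2.48 × 4.712) / (4π × 0.0209) = 5.59×10⁻⁵ T.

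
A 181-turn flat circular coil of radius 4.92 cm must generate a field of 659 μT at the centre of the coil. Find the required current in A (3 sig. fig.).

For an N-turn coil, B = Nμ₀I/(2R) with R = 0.0492 m, so I = 2RB/(Nμ₀) = 2 × 0.0492 × 6.59×10⁻⁴ / (181 × 4π×10⁻⁷) = 0.285 A.

I ≈ 0.285 A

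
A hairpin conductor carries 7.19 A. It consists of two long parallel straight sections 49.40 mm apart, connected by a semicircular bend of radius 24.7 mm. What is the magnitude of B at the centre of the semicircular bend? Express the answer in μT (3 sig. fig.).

B ≈ 150 μT

The semicircular arc contributes B_arc = μ₀I·π/(4πR) = μ₀I/(4R) = 9.14×10⁻⁵ T.
Each semi-infinite lead is at perpendicular distance R = 0.0247 m from the centre, with the perpendicular foot at its near end, so it contributes μ₀I/(4πR); both point the same way, together 5.82×10⁻⁵ T.
Arc and leads all point the same direction: B = 9.14×10⁻⁵ + 5.82×10⁻⁵ = 1.50×10⁻⁴ T.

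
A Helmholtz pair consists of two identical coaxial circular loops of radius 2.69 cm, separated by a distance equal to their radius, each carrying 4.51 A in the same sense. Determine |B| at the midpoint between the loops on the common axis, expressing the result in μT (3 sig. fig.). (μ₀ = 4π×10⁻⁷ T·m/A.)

Each loop contributes B = μ₀IR²/[2(R²+z²)^(3/2)] on the axis, with z measured from that loop.
Loop 1 (z = 0.01345 m): B₁ = 7.54×10⁻⁵ T. Loop 2 (z = 0.01345 m): B₂ = 7.54×10⁻⁵ T.
The fields add: B = B₁ + B₂ = 1.51×10⁻⁴ T.

B ≈ 151 μT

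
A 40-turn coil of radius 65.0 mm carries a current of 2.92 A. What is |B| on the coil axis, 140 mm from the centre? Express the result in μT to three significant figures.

For an N-turn flat coil, B = Nμ₀IR²/[2(R²+z²)^(3/2)] with R = 0.065 m, z = 0.14 m.
B = 40 × 2.11×10⁻⁶ T = 8.43×10⁻⁵ T.

B ≈ 84.3 μT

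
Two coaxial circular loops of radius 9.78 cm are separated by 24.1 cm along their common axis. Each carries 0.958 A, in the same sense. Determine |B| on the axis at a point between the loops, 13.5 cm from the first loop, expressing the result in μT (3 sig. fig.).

Each loop contributes B = μ₀IR²/[2(R²+z²)^(3/2)] on the axis, with z measured from that loop.
Loop 1 (z = 0.135 m): B₁ = 1.24×10⁻⁶ T. Loop 2 (z = 0.106 m): B₂ = 1.92×10⁻⁶ T.
The fields add: B = B₁ + B₂ = 3.16×10⁻⁶ T.

B ≈ 3.16 μT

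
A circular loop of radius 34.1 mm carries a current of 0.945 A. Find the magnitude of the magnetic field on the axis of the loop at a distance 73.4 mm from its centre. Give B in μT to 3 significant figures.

B ≈ 1.30 μT

On the axis of a circular loop, B = μ₀IR² / [2(R²+z²)^(3/2)].
R² + z² = (0.0341)² + (0.0734)² = 0.00655 m², and (R²+z²)^(3/2) = 5.30×10⁻⁴ m³.
B = (4π×10⁻⁷ × 0.945 × 0.001163) / (2 × 5.30×10⁻⁴) = 1.30×10⁻⁶ T.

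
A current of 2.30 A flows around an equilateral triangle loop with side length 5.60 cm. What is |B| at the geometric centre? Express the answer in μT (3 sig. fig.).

B ≈ 73.9 μT

Each side is a finite straight segment at perpendicular distance d = a/(2 tan(π/3)) = 0.01617 m from the centre, with end-angles ±π/3.
One side contributes B₁ = (μ₀I/4πd)·2 sin(π/3) = 2.46×10⁻⁵ T.
All 3 sides add in the same direction: B = 3 × 2.46×10⁻⁵ = 7.39×10⁻⁵ T.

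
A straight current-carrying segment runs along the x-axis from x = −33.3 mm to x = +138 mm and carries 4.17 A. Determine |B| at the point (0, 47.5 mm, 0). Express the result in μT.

For a finite straight segment, B = (μ₀I/4πd)(sinθ₁ + sinθ₂), where θ₁, θ₂ are the angles from the perpendicular to each end.
The perpendicular distance is d = 0.0475 m; the end-offsets along the wire are a = 0.0333 m and b = 0.138 m.
sinθ₁ = 0.0333/√(0.0333²+0.0475²) = 0.5740; sinθ₂ = 0.138/√(0.138²+0.0475²) = 0.9456.
B = (4π×10⁻⁷ × 4.17) / (4π × 0.0475) × (0.5740 + 0.9456) = 1.33×10⁻⁵ T.

B ≈ 13.3 μT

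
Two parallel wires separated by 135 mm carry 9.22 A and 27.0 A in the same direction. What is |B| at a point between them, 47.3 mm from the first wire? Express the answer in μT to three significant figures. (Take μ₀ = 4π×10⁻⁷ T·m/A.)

Each long wire gives B = μ₀I/(2πd). Distances are d₁ = 0.0473 m and d₂ = 0.0877 m.
B₁ = 3.90×10⁻⁵ T, B₂ = 6.16×10⁻⁵ T.
Between parallel currents the two contributions point in opposite directions, so they subtract. B = |B₁ − B₂| = |3.90×10⁻⁵ − 6.16×10⁻⁵| = 2.26×10⁻⁵ T.

B ≈ 22.6 μT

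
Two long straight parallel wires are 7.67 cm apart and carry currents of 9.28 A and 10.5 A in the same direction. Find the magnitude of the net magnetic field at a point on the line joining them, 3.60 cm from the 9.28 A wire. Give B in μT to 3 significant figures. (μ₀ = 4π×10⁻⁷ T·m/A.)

B ≈ 0.0415 μT

Each long wire gives B = μ₀I/(2πd). Distances are d₁ = 0.036 m and d₂ = 0.0407 m.
B₁ = 5.16×10⁻⁵ T, B₂ = 5.16×10⁻⁵ T.
Between parallel currents the two contributions point in opposite directions, so they subtract. B = |B₁ − B₂| = |5.16×10⁻⁵ − 5.16×10⁻⁵| = 4.15×10⁻⁸ T.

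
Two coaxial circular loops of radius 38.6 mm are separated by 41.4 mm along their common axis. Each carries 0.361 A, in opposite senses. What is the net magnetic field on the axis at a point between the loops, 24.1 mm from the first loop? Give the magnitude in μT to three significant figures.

Each loop contributes B = μ₀IR²/[2(R²+z²)^(3/2)] on the axis, with z measured from that loop.
Loop 1 (z = 0.0241 m): B₁ = 3.59×10⁻⁶ T. Loop 2 (z = 0.0173 m): B₂ = 4.47×10⁻⁶ T.
The fields oppose: B = |B₁ − B₂| = 8.79×10⁻⁷ T.

B ≈ 0.879 μT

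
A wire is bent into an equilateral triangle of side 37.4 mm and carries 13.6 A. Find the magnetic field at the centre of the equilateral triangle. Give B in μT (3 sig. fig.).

Each side is a finite straight segment at perpendicular distance d = a/(2 tan(π/3)) = 0.0108 m from the centre, with end-angles ±π/3.
One side contributes B₁ = (μ₀I/4πd)·2 sin(π/3) = 2.18×10⁻⁴ T.
All 3 sides add in the same direction: B = 3 × 2.18×10⁻⁴ = 6.55×10⁻⁴ T.

B ≈ 655 μT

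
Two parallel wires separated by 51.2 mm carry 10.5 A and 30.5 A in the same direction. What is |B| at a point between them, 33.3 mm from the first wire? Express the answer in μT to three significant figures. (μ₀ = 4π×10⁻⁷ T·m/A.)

Each long wire gives B = μ₀I/(2πd). Distances are d₁ = 0.0333 m and d₂ = 0.0179 m.
B₁ = 6.31×10⁻⁵ T, B₂ = 3.41×10⁻⁴ T.
Between parallel currents the two contributions point in opposite directions, so they subtract. B = |B₁ − B₂| = |6.31×10⁻⁵ − 3.41×10⁻⁴| = 2.78×10⁻⁴ T.

B ≈ 278 μT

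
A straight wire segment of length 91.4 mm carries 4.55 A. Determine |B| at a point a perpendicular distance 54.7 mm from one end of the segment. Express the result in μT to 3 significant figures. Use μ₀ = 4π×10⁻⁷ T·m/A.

B ≈ 7.14 μT

For a finite straight segment, B = (μ₀I/4πd)(sinθ₁ + sinθ₂), where θ₁, θ₂ are the angles from the perpendicular to each end.
The perpendicular foot is at one end, so the two end-offsets along the wire are 0 and L = 0.0914 m.
sinθ₁ = 0/√(0²+0.0547²) = 0.0000; sinθ₂ = 0.0914/√(0.0914²+0.0547²) = 0.8581.
B = (4π×10⁻⁷ × 4.55) / (4π × 0.0547) × (0.0000 + 0.8581) = 7.14×10⁻⁶ T.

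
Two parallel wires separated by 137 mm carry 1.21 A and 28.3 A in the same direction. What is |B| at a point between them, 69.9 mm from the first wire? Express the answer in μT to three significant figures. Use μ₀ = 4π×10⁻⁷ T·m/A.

Each long wire gives B = μ₀I/(2πd). Distances are d₁ = 0.0699 m and d₂ = 0.0671 m.
B₁ = 3.46×10⁻⁶ T, B₂ = 8.44×10⁻⁵ T.
Between parallel currents the two contributions point in opposite directions, so they subtract. B = |B₁ − B₂| = |3.46×10⁻⁶ − 8.44×10⁻⁵| = 8.09×10⁻⁵ T.

B ≈ 80.9 μT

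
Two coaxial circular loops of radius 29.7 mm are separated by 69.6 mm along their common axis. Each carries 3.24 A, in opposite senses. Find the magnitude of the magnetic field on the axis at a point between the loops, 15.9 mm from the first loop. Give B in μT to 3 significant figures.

Each loop contributes B = μ₀IR²/[2(R²+z²)^(3/2)] on the axis, with z measured from that loop.
Loop 1 (z = 0.0159 m): B₁ = 4.70×10⁻⁵ T. Loop 2 (z = 0.0537 m): B₂ = 7.77×10⁻⁶ T.
The fields oppose: B = |B₁ − B₂| = 3.92×10⁻⁵ T.

B ≈ 39.2 μT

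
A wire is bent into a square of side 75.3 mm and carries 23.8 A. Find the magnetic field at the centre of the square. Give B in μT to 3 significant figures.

Each side is a finite straight segment at perpendicular distance d = a/(2 tan(π/4)) = 0.03765 m from the centre, with end-angles ±π/4.
One side contributes B₁ = (μ₀I/4πd)·2 sin(π/4) = 8.94×10⁻⁵ T.
All 4 sides add in the same direction: B = 4 × 8.94×10⁻⁵ = 3.58×10⁻⁴ T.

B ≈ 358 μT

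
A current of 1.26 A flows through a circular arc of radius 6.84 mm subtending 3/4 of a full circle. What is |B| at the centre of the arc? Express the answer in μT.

The Biot–Savart field of a circular arc at its centre is B = μ₀Iφ/(4πR), with φ = 4.712 rad.
B = (4π×10⁻⁷ × 1.26 × 4.712) / (4π × 0.00684) = 8.68×10⁻⁵ T.

B ≈ 86.8 μT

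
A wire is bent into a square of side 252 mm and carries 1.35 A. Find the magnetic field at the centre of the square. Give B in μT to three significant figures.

Each side is a finite straight segment at perpendicular distance d = a/(2 tan(π/4)) = 0.126 m from the centre, with end-angles ±π/4.
One side contributes B₁ = (μ₀I/4πd)·2 sin(π/4) = 1.52×10⁻⁶ T.
All 4 sides add in the same direction: B = 4 × 1.52×10⁻⁶ = 6.06×10⁻⁶ T.

B ≈ 6.06 μT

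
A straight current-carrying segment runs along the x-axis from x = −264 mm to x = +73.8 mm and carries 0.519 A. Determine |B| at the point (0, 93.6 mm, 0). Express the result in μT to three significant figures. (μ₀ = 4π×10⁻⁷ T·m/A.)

B ≈ 0.866 μT

For a finite straight segment, B = (μ₀I/4πd)(sinθ₁ + sinθ₂), where θ₁, θ₂ are the angles from the perpendicular to each end.
The perpendicular distance is d = 0.0936 m; the end-offsets along the wire are a = 0.264 m and b = 0.0738 m.
sinθ₁ = 0.264/√(0.264²+0.0936²) = 0.9425; sinθ₂ = 0.0738/√(0.0738²+0.0936²) = 0.6192.
B = (4π×10⁻⁷ × 0.519) / (4π × 0.0936) × (0.9425 + 0.6192) = 8.66×10⁻⁷ T.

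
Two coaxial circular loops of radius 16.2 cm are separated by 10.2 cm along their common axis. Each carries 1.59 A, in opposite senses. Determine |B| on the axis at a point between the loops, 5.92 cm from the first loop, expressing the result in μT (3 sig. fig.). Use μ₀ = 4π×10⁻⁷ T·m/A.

B ≈ 0.463 μT

Each loop contributes B = μ₀IR²/[2(R²+z²)^(3/2)] on the axis, with z measured from that loop.
Loop 1 (z = 0.0592 m): B₁ = 5.11×10⁻⁶ T. Loop 2 (z = 0.0428 m): B₂ = 5.57×10⁻⁶ T.
The fields oppose: B = |B₁ − B₂| = 4.63×10⁻⁷ T.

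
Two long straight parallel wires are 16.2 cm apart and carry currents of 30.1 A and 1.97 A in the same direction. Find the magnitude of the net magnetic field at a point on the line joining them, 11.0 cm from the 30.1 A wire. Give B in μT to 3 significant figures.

Each long wire gives B = μ₀I/(2πd). Distances are d₁ = 0.11 m and d₂ = 0.052 m.
B₁ = 5.47×10⁻⁵ T, B₂ = 7.58×10⁻⁶ T.
Between parallel currents the two contributions point in opposite directions, so they subtract. B = |B₁ − B₂| = |5.47×10⁻⁵ − 7.58×10⁻⁶| = 4.72×10⁻⁵ T.

B ≈ 47.2 μT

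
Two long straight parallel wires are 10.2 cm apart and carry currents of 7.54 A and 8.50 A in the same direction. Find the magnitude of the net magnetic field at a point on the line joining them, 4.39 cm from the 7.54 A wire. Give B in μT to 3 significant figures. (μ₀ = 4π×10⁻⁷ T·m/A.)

Each long wire gives B = μ₀I/(2πd). Distances are d₁ = 0.0439 m and d₂ = 0.0581 m.
B₁ = 3.44×10⁻⁵ T, B₂ = 2.93×10⁻⁵ T.
Between parallel currents the two contributions point in opposite directions, so they subtract. B = |B₁ − B₂| = |3.44×10⁻⁵ − 2.93×10⁻⁵| = 5.09×10⁻⁶ T.

B ≈ 5.09 μT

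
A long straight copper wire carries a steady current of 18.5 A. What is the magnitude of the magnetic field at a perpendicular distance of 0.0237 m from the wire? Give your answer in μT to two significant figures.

For an infinitely long straight wire, B = μ₀I/(2πd).
B = (4π×10⁻⁷ × 18.5) / (2π × 0.0237) = 1.56×10⁻⁴ T.

B ≈ 160 μT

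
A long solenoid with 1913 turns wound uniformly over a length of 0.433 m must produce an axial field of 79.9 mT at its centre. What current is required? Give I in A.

Inside a long solenoid B = μ₀nI with n = 4418 m⁻¹, so I = B/(μ₀n).
I = 7.99×10⁻² / (4π×10⁻⁷ × 4418) = 14.4 A.

I ≈ 14.4 A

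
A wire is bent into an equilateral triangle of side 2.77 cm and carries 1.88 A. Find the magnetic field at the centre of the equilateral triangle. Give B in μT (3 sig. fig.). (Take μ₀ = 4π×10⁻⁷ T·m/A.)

Each side is a finite straight segment at perpendicular distance d = a/(2 tan(π/3)) = 0.007996 m from the centre, with end-angles ±π/3.
One side contributes B₁ = (μ₀I/4πd)·2 sin(π/3) = 4.07×10⁻⁵ T.
All 3 sides add in the same direction: B = 3 × 4.07×10⁻⁵ = 1.22×10⁻⁴ T.

B ≈ 122 μT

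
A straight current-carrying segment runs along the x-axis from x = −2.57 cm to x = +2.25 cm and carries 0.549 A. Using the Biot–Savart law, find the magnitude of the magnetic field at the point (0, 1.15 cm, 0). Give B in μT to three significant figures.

B ≈ 8.61 μT

For a finite straight segment, B = (μ₀I/4πd)(sinθ₁ + sinθ₂), where θ₁, θ₂ are the angles from the perpendicular to each end.
The perpendicular distance is d = 0.0115 m; the end-offsets along the wire are a = 0.0257 m and b = 0.0225 m.
sinθ₁ = 0.0257/√(0.0257²+0.0115²) = 0.9128; sinθ₂ = 0.0225/√(0.0225²+0.0115²) = 0.8904.
B = (4π×10⁻⁷ × 0.549) / (4π × 0.0115) × (0.9128 + 0.8904) = 8.61×10⁻⁶ T.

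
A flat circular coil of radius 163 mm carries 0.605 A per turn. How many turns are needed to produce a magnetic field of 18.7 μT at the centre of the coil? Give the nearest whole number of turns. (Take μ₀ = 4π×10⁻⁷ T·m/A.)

N = 8

For an N-turn coil, B = Nμ₀I/(2R). A single turn gives B₁ = 2.33×10⁻⁶ T with R = 0.163 m.
N = B/B₁ = 1.87×10⁻⁵ / 2.33×10⁻⁶ = 8.02.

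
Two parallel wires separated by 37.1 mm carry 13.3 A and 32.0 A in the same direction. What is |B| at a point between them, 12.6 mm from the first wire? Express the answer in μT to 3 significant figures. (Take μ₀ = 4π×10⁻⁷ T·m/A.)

B ≈ 50.1 μT

Each long wire gives B = μ₀I/(2πd). Distances are d₁ = 0.0126 m and d₂ = 0.0245 m.
B₁ = 2.11×10⁻⁴ T, B₂ = 2.61×10⁻⁴ T.
Between parallel currents the two contributions point in opposite directions, so they subtract. B = |B₁ − B₂| = |2.11×10⁻⁴ − 2.61×10⁻⁴| = 5.01×10⁻⁵ T.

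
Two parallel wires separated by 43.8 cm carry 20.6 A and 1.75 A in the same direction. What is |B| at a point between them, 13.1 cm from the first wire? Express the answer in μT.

B ≈ 30.3 μT

Each long wire gives B = μ₀I/(2πd). Distances are d₁ = 0.131 m and d₂ = 0.307 m.
B₁ = 3.15×10⁻⁵ T, B₂ = 1.14×10⁻⁶ T.
Between parallel currents the two contributions point in opposite directions, so they subtract. B = |B₁ − B₂| = |3.15×10⁻⁵ − 1.14×10⁻⁶| = 3.03×10⁻⁵ T.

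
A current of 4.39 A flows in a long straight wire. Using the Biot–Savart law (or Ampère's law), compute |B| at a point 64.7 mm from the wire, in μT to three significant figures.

B ≈ 13.6 μT

For an infinitely long straight wire, B = μ₀I/(2πd).
B = (4π×10⁻⁷ × 4.39) / (2π × 0.0647) = 1.36×10⁻⁵ T.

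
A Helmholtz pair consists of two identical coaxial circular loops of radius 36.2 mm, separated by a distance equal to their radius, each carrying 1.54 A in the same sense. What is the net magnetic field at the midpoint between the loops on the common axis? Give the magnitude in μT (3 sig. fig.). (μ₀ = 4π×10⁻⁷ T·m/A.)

B ≈ 38.3 μT

Each loop contributes B = μ₀IR²/[2(R²+z²)^(3/2)] on the axis, with z measured from that loop.
Loop 1 (z = 0.0181 m): B₁ = 1.91×10⁻⁵ T. Loop 2 (z = 0.0181 m): B₂ = 1.91×10⁻⁵ T.
The fields add: B = B₁ + B₂ = 3.83×10⁻⁵ T.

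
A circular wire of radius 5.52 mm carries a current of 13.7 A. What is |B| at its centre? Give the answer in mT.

At the centre of a circular loop the Biot–Savart law gives B = μ₀I/(2R).
B = (4π×10⁻⁷ × 13.7) / (2 × 0.00552) = 1.56×10⁻³ T.

B ≈ 1.56 mT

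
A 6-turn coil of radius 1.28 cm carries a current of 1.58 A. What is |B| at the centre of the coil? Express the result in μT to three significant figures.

B ≈ 465 μT

For an N-turn flat coil, B = Nμ₀I/(2R) with R = 0.0128 m.
B = 6 × 7.76×10⁻⁵ T = 4.65×10⁻⁴ T.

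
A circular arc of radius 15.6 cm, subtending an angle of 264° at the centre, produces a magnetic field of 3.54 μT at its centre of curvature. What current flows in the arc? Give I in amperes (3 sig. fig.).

For a circular arc, B = μ₀Iφ/(4πR) with φ in radians; here φ = 4.608 rad.
So I = 4πRB/(μ₀φ) = 4π × 0.156 × 3.54×10⁻⁶ / (4π×10⁻⁷ × 4.608) = 1.20 A.

I ≈ 1.20 A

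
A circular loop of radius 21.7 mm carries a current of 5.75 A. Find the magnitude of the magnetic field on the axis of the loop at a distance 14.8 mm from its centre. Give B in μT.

B ≈ 93.9 μT

On the axis of a circular loop, B = μ₀IR² / [2(R²+z²)^(3/2)].
R² + z² = (0.0217)² + (0.0148)² = 0.0006899 m², and (R²+z²)^(3/2) = 1.81×10⁻⁵ m³.
B = (4π×10⁻⁷ × 5.75 × 0.0004709) / (2 × 1.81×10⁻⁵) = 9.39×10⁻⁵ T.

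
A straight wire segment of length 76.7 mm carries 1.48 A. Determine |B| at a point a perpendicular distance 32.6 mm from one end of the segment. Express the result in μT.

For a finite straight segment, B = (μ₀I/4πd)(sinθ₁ + sinθ₂), where θ₁, θ₂ are the angles from the perpendicular to each end.
The perpendicular foot is at one end, so the two end-offsets along the wire are 0 and L = 0.0767 m.
sinθ₁ = 0/√(0²+0.0326²) = 0.0000; sinθ₂ = 0.0767/√(0.0767²+0.0326²) = 0.9203.
B = (4π×10⁻⁷ × 1.48) / (4π × 0.0326) × (0.0000 + 0.9203) = 4.18×10⁻⁶ T.

B ≈ 4.18 μT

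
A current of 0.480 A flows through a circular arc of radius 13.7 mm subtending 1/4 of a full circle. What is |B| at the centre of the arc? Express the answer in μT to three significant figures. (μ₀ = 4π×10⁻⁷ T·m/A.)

B ≈ 5.50 μT

The Biot–Savart field of a circular arc at its centre is B = μ₀Iφ/(4πR), with φ = 1.571 rad.
B = (4π×10⁻⁷ × 0.480 × 1.571) / (4π × 0.0137) = 5.50×10⁻⁶ T.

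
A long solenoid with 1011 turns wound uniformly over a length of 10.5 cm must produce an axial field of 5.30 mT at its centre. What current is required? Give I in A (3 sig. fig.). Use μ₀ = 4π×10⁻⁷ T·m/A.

Inside a long solenoid B = μ₀nI with n = 9629 m⁻¹, so I = B/(μ₀n).
I = 5.30×10⁻³ / (4π×10⁻⁷ × 9629) = 0.438 A.

I ≈ 0.438 A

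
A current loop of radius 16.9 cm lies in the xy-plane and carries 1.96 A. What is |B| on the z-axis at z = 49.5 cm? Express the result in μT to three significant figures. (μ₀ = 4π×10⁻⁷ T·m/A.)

On the axis of a circular loop, B = μ₀IR² / [2(R²+z²)^(3/2)].
R² + z² = (0.169)² + (0.495)² = 0.2736 m², and (R²+z²)^(3/2) = 0.143 m³.
B = (4π×10⁻⁷ × 1.96 × 0.02856) / (2 × 0.143) = 2.46×10⁻⁷ T.

B ≈ 0.246 μT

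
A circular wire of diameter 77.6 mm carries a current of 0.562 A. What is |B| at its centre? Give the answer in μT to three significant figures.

At the centre of a circular loop the Biot–Savart law gives B = μ₀I/(2R) (so R = 0.0388 m).
B = (4π×10⁻⁷ × 0.562) / (2 × 0.0388) = 9.10×10⁻⁶ T.

B ≈ 9.10 μT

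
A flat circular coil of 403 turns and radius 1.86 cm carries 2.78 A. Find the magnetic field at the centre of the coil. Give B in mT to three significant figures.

B ≈ 37.8 mT

For an N-turn flat coil, B = Nμ₀I/(2R) with R = 0.0186 m.
B = 403 × 9.39×10⁻⁵ T = 3.78×10⁻² T.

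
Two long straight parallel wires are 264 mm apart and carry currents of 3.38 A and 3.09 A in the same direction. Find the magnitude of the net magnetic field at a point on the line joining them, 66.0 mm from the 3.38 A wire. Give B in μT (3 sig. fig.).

B ≈ 7.12 μT

Each long wire gives B = μ₀I/(2πd). Distances are d₁ = 0.066 m and d₂ = 0.198 m.
B₁ = 1.02×10⁻⁵ T, B₂ = 3.12×10⁻⁶ T.
Between parallel currents the two contributions point in opposite directions, so they subtract. B = |B₁ − B₂| = |1.02×10⁻⁵ − 3.12×10⁻⁶| = 7.12×10⁻⁶ T.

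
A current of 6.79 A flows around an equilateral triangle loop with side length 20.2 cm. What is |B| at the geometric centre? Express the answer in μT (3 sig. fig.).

B ≈ 60.5 μT

Each side is a finite straight segment at perpendicular distance d = a/(2 tan(π/3)) = 0.05831 m from the centre, with end-angles ±π/3.
One side contributes B₁ = (μ₀I/4πd)·2 sin(π/3) = 2.02×10⁻⁵ T.
All 3 sides add in the same direction: B = 3 × 2.02×10⁻⁵ = 6.05×10⁻⁵ T.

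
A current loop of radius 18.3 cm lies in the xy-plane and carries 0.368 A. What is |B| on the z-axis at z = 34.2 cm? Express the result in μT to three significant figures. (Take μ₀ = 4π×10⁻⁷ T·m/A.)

On the axis of a circular loop, B = μ₀IR² / [2(R²+z²)^(3/2)].
R² + z² = (0.183)² + (0.342)² = 0.1505 m², and (R²+z²)^(3/2) = 5.84×10⁻² m³.
B = (4π×10⁻⁷ × 0.368 × 0.03349) / (2 × 5.84×10⁻²) = 1.33×10⁻⁷ T.

B ≈ 0.133 μT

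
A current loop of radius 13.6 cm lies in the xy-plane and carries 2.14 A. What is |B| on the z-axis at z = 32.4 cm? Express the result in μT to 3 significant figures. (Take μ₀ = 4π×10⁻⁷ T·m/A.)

On the axis of a circular loop, B = μ₀IR² / [2(R²+z²)^(3/2)].
R² + z² = (0.136)² + (0.324)² = 0.1235 m², and (R²+z²)^(3/2) = 4.34×10⁻² m³.
B = (4π×10⁻⁷ × 2.14 × 0.0185) / (2 × 4.34×10⁻²) = 5.73×10⁻⁷ T.

B ≈ 0.573 μT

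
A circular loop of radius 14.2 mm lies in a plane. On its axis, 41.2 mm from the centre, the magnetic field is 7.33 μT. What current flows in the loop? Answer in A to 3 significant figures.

On the axis of a loop, B = μ₀IR²/[2(R²+z²)^(3/2)], so I = 2B(R²+z²)^(3/2)/(μ₀R²).
R² + z² = 0.0002016 + 0.001697 = 0.001899 m²; raised to 3/2 gives 8.28×10⁻⁵ m³.
I = 2 × 7.33×10⁻⁶ × 8.28×10⁻⁵ / (1.26×10⁻⁶ × 0.0002016) = 4.79 A.

I ≈ 4.79 A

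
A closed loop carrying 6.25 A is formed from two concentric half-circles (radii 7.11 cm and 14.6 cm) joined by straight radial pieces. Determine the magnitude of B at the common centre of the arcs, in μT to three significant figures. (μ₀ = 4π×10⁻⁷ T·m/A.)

B ≈ 14.2 μT

The radial connectors point toward the centre, so dl × r̂ = 0 and they contribute nothing.
Each semicircle gives μ₀I/(4R): inner arc 2.76×10⁻⁵ T, outer arc 1.34×10⁻⁵ T.
The two arcs carry current in opposite angular senses, so their fields oppose: B = |2.76×10⁻⁵ − 1.34×10⁻⁵| = 1.42×10⁻⁵ T.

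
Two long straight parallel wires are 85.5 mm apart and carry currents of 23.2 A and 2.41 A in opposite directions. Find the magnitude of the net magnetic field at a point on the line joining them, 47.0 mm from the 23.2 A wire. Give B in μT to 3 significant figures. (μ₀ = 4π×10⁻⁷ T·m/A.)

B ≈ 111 μT

Each long wire gives B = μ₀I/(2πd). Distances are d₁ = 0.047 m and d₂ = 0.0385 m.
B₁ = 9.87×10⁻⁵ T, B₂ = 1.25×10⁻⁵ T.
Between antiparallel currents both contributions point the same way, so they add. B = B₁ + B₂ = 9.87×10⁻⁵ + 1.25×10⁻⁵ = 1.11×10⁻⁴ T.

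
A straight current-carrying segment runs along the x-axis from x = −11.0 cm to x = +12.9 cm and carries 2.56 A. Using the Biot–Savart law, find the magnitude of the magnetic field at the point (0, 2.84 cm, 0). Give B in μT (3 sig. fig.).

B ≈ 17.5 μT

For a finite straight segment, B = (μ₀I/4πd)(sinθ₁ + sinθ₂), where θ₁, θ₂ are the angles from the perpendicular to each end.
The perpendicular distance is d = 0.0284 m; the end-offsets along the wire are a = 0.11 m and b = 0.129 m.
sinθ₁ = 0.11/√(0.11²+0.0284²) = 0.9682; sinθ₂ = 0.129/√(0.129²+0.0284²) = 0.9766.
B = (4π×10⁻⁷ × 2.56) / (4π × 0.0284) × (0.9682 + 0.9766) = 1.75×10⁻⁵ T.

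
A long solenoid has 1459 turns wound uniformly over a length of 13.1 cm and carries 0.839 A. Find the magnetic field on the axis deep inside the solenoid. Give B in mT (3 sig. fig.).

Inside a long solenoid, B = μ₀nI with n = 1.114×10⁴ turns/m.
B = 4π×10⁻⁷ × 1.114×10⁴ × 0.839 = 1.17×10⁻² T.

B ≈ 11.7 mT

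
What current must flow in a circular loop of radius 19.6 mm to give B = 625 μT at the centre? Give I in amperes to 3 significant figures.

I ≈ 19.5 A

At the centre of a circular loop B = μ₀I/(2R), so I = 2RB/μ₀.
With R = 0.0196 m, I = 2 × 0.0196 × 6.25×10⁻⁴ / (4π×10⁻⁷) = 19.5 A.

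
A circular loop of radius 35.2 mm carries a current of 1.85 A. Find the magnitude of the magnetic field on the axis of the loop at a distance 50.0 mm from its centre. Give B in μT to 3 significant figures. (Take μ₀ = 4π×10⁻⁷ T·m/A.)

On the axis of a circular loop, B = μ₀IR² / [2(R²+z²)^(3/2)].
R² + z² = (0.0352)² + (0.05)² = 0.003739 m², and (R²+z²)^(3/2) = 2.29×10⁻⁴ m³.
B = (4π×10⁻⁷ × 1.85 × 0.001239) / (2 × 2.29×10⁻⁴) = 6.30×10⁻⁶ T.

B ≈ 6.30 μT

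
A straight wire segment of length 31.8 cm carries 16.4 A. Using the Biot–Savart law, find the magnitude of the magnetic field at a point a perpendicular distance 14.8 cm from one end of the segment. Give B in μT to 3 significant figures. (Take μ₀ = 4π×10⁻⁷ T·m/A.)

For a finite straight segment, B = (μ₀I/4πd)(sinθ₁ + sinθ₂), where θ₁, θ₂ are the angles from the perpendicular to each end.
The perpendicular foot is at one end, so the two end-offsets along the wire are 0 and L = 0.318 m.
sinθ₁ = 0/√(0²+0.148²) = 0.0000; sinθ₂ = 0.318/√(0.318²+0.148²) = 0.9066.
B = (4π×10⁻⁷ × 16.4) / (4π × 0.148) × (0.0000 + 0.9066) = 1.00×10⁻⁵ T.

B ≈ 10.0 μT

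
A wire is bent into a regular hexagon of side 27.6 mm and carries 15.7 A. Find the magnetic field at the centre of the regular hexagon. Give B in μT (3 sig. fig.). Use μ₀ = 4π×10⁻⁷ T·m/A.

B ≈ 394 μT

Each side is a finite straight segment at perpendicular distance d = a/(2 tan(π/6)) = 0.0239 m from the centre, with end-angles ±π/6.
One side contributes B₁ = (μ₀I/4πd)·2 sin(π/6) = 6.57×10⁻⁵ T.
All 6 sides add in the same direction: B = 6 × 6.57×10⁻⁵ = 3.94×10⁻⁴ T.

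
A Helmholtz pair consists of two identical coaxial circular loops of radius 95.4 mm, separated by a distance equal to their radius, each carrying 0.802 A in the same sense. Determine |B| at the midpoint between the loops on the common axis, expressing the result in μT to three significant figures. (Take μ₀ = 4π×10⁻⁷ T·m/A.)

B ≈ 7.56 μT

Each loop contributes B = μ₀IR²/[2(R²+z²)^(3/2)] on the axis, with z measured from that loop.
Loop 1 (z = 0.0477 m): B₁ = 3.78×10⁻⁶ T. Loop 2 (z = 0.0477 m): B₂ = 3.78×10⁻⁶ T.
The fields add: B = B₁ + B₂ = 7.56×10⁻⁶ T.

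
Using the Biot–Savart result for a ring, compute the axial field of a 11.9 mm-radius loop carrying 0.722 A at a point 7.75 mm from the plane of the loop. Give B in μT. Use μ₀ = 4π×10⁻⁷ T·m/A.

On the axis of a circular loop, B = μ₀IR² / [2(R²+z²)^(3/2)].
R² + z² = (0.0119)² + (0.00775)² = 0.0002017 m², and (R²+z²)^(3/2) = 2.86×10⁻⁶ m³.
B = (4π×10⁻⁷ × 0.722 × 0.0001416) / (2 × 2.86×10⁻⁶) = 2.24×10⁻⁵ T.

B ≈ 22.4 μT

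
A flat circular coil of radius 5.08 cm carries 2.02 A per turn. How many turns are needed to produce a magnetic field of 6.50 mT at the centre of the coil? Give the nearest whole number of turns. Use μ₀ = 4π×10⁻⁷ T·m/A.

N = 260

For an N-turn coil, B = Nμ₀I/(2R). A single turn gives B₁ = 2.50×10⁻⁵ T with R = 0.0508 m.
N = B/B₁ = 6.50×10⁻³ / 2.50×10⁻⁵ = 260.16.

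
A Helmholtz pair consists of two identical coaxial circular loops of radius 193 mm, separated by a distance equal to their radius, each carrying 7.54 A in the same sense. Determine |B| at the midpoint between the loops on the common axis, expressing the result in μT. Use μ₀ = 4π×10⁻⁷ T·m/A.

Each loop contributes B = μ₀IR²/[2(R²+z²)^(3/2)] on the axis, with z measured from that loop.
Loop 1 (z = 0.0965 m): B₁ = 1.76×10⁻⁵ T. Loop 2 (z = 0.0965 m): B₂ = 1.76×10⁻⁵ T.
The fields add: B = B₁ + B₂ = 3.51×10⁻⁵ T.

B ≈ 35.1 μT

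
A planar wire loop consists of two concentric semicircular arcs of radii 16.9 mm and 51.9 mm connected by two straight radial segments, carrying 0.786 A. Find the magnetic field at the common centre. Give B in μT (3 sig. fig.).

B ≈ 9.85 μT

The radial connectors point toward the centre, so dl × r̂ = 0 and they contribute nothing.
Each semicircle gives μ₀I/(4R): inner arc 1.46×10⁻⁵ T, outer arc 4.76×10⁻⁶ T.
The two arcs carry current in opposite angular senses, so their fields oppose: B = |1.46×10⁻⁵ − 4.76×10⁻⁶| = 9.85×10⁻⁶ T.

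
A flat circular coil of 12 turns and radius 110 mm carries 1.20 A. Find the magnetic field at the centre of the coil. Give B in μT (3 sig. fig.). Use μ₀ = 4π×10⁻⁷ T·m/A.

B ≈ 82.3 μT

For an N-turn flat coil, B = Nμ₀I/(2R) with R = 0.11 m.
B = 12 × 6.85×10⁻⁶ T = 8.23×10⁻⁵ T.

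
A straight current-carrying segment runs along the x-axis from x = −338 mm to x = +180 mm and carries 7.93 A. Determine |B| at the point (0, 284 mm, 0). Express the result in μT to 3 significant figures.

B ≈ 3.63 μT

For a finite straight segment, B = (μ₀I/4πd)(sinθ₁ + sinθ₂), where θ₁, θ₂ are the angles from the perpendicular to each end.
The perpendicular distance is d = 0.284 m; the end-offsets along the wire are a = 0.338 m and b = 0.18 m.
sinθ₁ = 0.338/√(0.338²+0.284²) = 0.7656; sinθ₂ = 0.18/√(0.18²+0.284²) = 0.5353.
B = (4π×10⁻⁷ × 7.93) / (4π × 0.284) × (0.7656 + 0.5353) = 3.63×10⁻⁶ T.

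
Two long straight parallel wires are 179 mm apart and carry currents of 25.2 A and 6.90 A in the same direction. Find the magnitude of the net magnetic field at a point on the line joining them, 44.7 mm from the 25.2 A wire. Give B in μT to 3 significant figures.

Each long wire gives B = μ₀I/(2πd). Distances are d₁ = 0.0447 m and d₂ = 0.1343 m.
B₁ = 1.13×10⁻⁴ T, B₂ = 1.03×10⁻⁵ T.
Between parallel currents the two contributions point in opposite directions, so they subtract. B = |B₁ − B₂| = |1.13×10⁻⁴ − 1.03×10⁻⁵| = 1.02×10⁻⁴ T.

B ≈ 102 μT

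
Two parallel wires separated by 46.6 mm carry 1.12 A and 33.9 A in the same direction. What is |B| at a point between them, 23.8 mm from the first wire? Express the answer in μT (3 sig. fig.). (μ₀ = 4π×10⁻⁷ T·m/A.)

B ≈ 288 μT

Each long wire gives B = μ₀I/(2πd). Distances are d₁ = 0.0238 m and d₂ = 0.0228 m.
B₁ = 9.41×10⁻⁶ T, B₂ = 2.97×10⁻⁴ T.
Between parallel currents the two contributions point in opposite directions, so they subtract. B = |B₁ − B₂| = |9.41×10⁻⁶ − 2.97×10⁻⁴| = 2.88×10⁻⁴ T.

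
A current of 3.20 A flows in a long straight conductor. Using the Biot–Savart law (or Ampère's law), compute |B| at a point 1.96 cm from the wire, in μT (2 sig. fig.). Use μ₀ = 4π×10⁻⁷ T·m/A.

For an infinitely long straight wire, B = μ₀I/(2πd).
B = (4π×10⁻⁷ × 3.20) / (2π × 0.0196) = 3.27×10⁻⁵ T.

B ≈ 33 μT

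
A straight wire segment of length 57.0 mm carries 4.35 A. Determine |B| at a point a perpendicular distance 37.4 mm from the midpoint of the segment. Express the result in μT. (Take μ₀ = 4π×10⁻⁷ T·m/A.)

For a finite straight segment, B = (μ₀I/4πd)(sinθ₁ + sinθ₂), where θ₁, θ₂ are the angles from the perpendicular to each end.
The perpendicular from the point meets the wire at its midpoint, so each end is L/2 = 0.0285 m away along the wire.
sinθ₁ = 0.0285/√(0.0285²+0.0374²) = 0.6061; sinθ₂ = 0.0285/√(0.0285²+0.0374²) = 0.6061.
B = (4π×10⁻⁷ × 4.35) / (4π × 0.0374) × (0.6061 + 0.6061) = 1.41×10⁻⁵ T.

B ≈ 14.1 μT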